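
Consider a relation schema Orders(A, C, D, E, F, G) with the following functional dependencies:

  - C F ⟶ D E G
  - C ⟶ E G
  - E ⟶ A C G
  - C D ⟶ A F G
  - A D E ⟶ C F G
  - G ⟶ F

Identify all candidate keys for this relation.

{C}, {E}

{C}⁺: C→EG adds E, G; E→ACG adds A; G→F adds F; CF→DEG adds D → {A, C, D, E, F, G}.
{E}⁺: E→ACG adds A, C, G; G→F adds F; CF→DEG adds D → {A, C, D, E, F, G}.
Any other superkey contains one of these as a subset, so there are no further candidate keys.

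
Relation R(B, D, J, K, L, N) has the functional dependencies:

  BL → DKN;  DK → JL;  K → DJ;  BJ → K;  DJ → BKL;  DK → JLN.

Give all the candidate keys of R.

{K}⁺: K→DJ adds D, J; DJ→BKL adds B, L; DK→JLN adds N → {B, D, J, K, L, N}.
{B, J}⁺: BJ→K adds K; K→DJ adds D; DJ→BKL adds L; DK→JLN adds N → {B, D, J, K, L, N}. Minimal: {J}⁺ = {J}; {B}⁺ = {B} — none reach the full schema.
{B, L}⁺: BL→DKN adds D, K, N; DK→JL adds J → {B, D, J, K, L, N}. Minimal: {L}⁺ = {L}; {B}⁺ = {B} — none reach the full schema.
{D, J}⁺: DJ→BKL adds B, K, L; DK→JLN adds N → {B, D, J, K, L, N}. Minimal: {J}⁺ = {J}; {D}⁺ = {D} — none reach the full schema.

{K}; {B, J}; {B, L}; {D, J}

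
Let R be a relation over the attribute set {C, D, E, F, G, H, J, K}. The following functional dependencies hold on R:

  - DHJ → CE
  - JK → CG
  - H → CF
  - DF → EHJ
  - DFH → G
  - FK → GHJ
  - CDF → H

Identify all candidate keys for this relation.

DFK, DHK

Attributes D, K never appear on any right-hand side, so every candidate key must contain {D, K}.
{D, K}⁺ = {D, K}, which is not all of the schema, so we must add further attributes.
{D, F, K}⁺: DF→EHJ adds E, H, J; DFH→G adds G; DHJ→CE adds C → {C, D, E, F, G, H, J, K}. Minimal: {F, K}⁺ = {C, F, G, H, J, K}; {D, K}⁺ = {D, K}; {D, F}⁺ = {C, D, E, F, G, H, J} — none reach the full schema.
{D, H, K}⁺: H→CF adds C, F; DF→EHJ adds E, J; DFH→G adds G → {C, D, E, F, G, H, J, K}. Minimal: {H, K}⁺ = {C, F, G, H, J, K}; {D, K}⁺ = {D, K}; {D, H}⁺ = {C, D, E, F, G, H, J} — none reach the full schema.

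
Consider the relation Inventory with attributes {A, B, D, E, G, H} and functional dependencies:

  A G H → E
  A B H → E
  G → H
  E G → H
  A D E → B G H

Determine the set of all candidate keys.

{A, D, E}⁺: ADE→BGH adds B, G, H → {A, B, D, E, G, H}.
{A, D, G}⁺: G→H adds H; AGH→E adds E; ADE→BGH adds B → {A, B, D, E, G, H}.
{A, B, D, H}⁺: ABH→E adds E; ADE→BGH adds G → {A, B, D, E, G, H}.
Any other superkey contains one of these as a subset, so there are no further candidate keys.

ADE, ADG, ABDH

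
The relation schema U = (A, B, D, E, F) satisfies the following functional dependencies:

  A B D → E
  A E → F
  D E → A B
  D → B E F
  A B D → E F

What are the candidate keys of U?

Attribute D never appears on the right-hand side of any dependency, so D must belong to every candidate key.
{D}⁺ = {A, B, D, E, F}, which is all of the schema, so {D} is the only candidate key.

{D}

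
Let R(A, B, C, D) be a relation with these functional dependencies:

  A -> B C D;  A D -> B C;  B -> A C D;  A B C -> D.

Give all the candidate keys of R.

{A}; {B}

{A}⁺: A→BCD adds B, C, D → {A, B, C, D}.
{B}⁺: B→ACD adds A, C, D → {A, B, C, D}.
Any other superkey contains one of these as a subset, so there are no further candidate keys.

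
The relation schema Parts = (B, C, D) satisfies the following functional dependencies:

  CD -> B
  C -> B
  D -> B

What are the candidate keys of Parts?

Attributes C, D never appear on any right-hand side, so every candidate key must contain {C, D}.
{C, D}⁺ = {B, C, D}, which is all of the schema, so {C, D} is the only candidate key.

(C, D)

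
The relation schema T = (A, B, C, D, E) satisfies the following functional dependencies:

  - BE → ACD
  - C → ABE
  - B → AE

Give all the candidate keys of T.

(B), (C)

{B}⁺: B→AE adds A, E; BE→ACD adds C, D → {A, B, C, D, E}.
{C}⁺: C→ABE adds A, B, E; BE→ACD adds D → {A, B, C, D, E}.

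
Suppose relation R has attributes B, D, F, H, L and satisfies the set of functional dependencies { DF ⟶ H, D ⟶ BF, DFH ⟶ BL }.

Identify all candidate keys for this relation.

Attribute D never appears on the right-hand side of any dependency, so D must belong to every candidate key.
{D}⁺ = {B, D, F, H, L}, which is all of the schema, so {D} is the only candidate key.

{D}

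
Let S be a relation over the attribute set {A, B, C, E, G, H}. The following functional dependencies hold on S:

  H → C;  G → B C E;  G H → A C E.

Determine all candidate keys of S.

{G, H}

Attributes G, H never appear on any right-hand side, so every candidate key must contain {G, H}.
{G, H}⁺ = {A, B, C, E, G, H}, which is all of the schema, so {G, H} is the only candidate key.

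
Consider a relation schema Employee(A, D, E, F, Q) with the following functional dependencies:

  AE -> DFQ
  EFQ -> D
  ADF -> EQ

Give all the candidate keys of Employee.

{A, E}, {A, D, F}

{A, E}⁺: AE→DFQ adds D, F, Q → {A, D, E, F, Q}. Minimal: {E}⁺ = {E}; {A}⁺ = {A} — none reach the full schema.
{A, D, F}⁺: ADF→EQ adds E, Q → {A, D, E, F, Q}. Minimal: {D, F}⁺ = {D, F}; {A, F}⁺ = {A, F}; {A, D}⁺ = {A, D} — none reach the full schema.
Any other superkey contains one of these as a subset, so there are no further candidate keys.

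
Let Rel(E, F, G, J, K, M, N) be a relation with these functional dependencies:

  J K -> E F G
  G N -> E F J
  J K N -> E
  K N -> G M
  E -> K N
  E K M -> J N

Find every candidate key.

{E}⁺: E→KN adds K, N; KN→GM adds G, M; EKM→JN adds J; JK→EFG adds F → {E, F, G, J, K, M, N}.
{G, N}⁺: GN→EFJ adds E, F, J; E→KN adds K; KN→GM adds M → {E, F, G, J, K, M, N}. Minimal: {N}⁺ = {N}; {G}⁺ = {G} — none reach the full schema.
{J, K}⁺: JK→EFG adds E, F, G; E→KN adds N; KN→GM adds M → {E, F, G, J, K, M, N}. Minimal: {K}⁺ = {K}; {J}⁺ = {J} — none reach the full schema.
{K, N}⁺: KN→GM adds G, M; GN→EFJ adds E, F, J → {E, F, G, J, K, M, N}. Minimal: {N}⁺ = {N}; {K}⁺ = {K} — none reach the full schema.
Any other superkey contains one of these as a subset, so there are no further candidate keys.

E, GN, JK, KN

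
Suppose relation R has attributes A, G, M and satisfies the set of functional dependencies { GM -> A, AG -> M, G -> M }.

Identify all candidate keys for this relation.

(G)

Attribute G never appears on the right-hand side of any dependency, so G must belong to every candidate key.
{G}⁺ = {A, G, M}, which is all of the schema, so {G} is the only candidate key.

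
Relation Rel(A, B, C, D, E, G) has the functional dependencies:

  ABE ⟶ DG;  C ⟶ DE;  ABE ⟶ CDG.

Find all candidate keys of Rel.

(A, B, C), (A, B, E)

Attributes A, B never appear on any right-hand side, so every candidate key must contain {A, B}.
{A, B}⁺ = {A, B}, which is not all of the schema, so we must add further attributes.
{A, B, C}⁺: C→DE adds D, E; ABE→CDG adds G → {A, B, C, D, E, G}. Minimal: {B, C}⁺ = {B, C, D, E}; {A, C}⁺ = {A, C, D, E}; {A, B}⁺ = {A, B} — none reach the full schema.
{A, B, E}⁺: ABE→DG adds D, G; ABE→CDG adds C → {A, B, C, D, E, G}. Minimal: {B, E}⁺ = {B, E}; {A, E}⁺ = {A, E}; {A, B}⁺ = {A, B} — none reach the full schema.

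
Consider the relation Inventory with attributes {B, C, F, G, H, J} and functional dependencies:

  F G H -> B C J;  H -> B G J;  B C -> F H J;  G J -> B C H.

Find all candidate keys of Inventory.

H, BC, GJ

{H}⁺: H→BGJ adds B, G, J; GJ→BCH adds C; BC→FHJ adds F → {B, C, F, G, H, J}.
{B, C}⁺: BC→FHJ adds F, H, J; H→BGJ adds G → {B, C, F, G, H, J}.
{G, J}⁺: GJ→BCH adds B, C, H; BC→FHJ adds F → {B, C, F, G, H, J}.
Any other superkey contains one of these as a subset, so there are no further candidate keys.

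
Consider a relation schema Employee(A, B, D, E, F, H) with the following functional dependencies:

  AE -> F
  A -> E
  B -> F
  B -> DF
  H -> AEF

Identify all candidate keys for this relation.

BH

{B, H}⁺: B→F adds F; B→DF adds D; H→AEF adds A, E → {A, B, D, E, F, H}. Minimal: {H}⁺ = {A, E, F, H}; {B}⁺ = {B, D, F} — none reach the full schema.
No other minimal superkey exists.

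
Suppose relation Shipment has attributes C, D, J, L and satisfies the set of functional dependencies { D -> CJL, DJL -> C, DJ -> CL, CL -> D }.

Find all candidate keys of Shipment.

(D), (C, L)

{D}⁺: D→CJL adds C, J, L → {C, D, J, L}.
{C, L}⁺: CL→D adds D; D→CJL adds J → {C, D, J, L}. Minimal: {L}⁺ = {L}; {C}⁺ = {C} — none reach the full schema.
Any other superkey contains one of these as a subset, so there are no further candidate keys.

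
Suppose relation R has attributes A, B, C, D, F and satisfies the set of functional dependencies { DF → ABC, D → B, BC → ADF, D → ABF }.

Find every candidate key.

{D}⁺: D→B adds B; D→ABF adds A, F; DF→ABC adds C → {A, B, C, D, F}.
{B, C}⁺: BC→ADF adds A, D, F → {A, B, C, D, F}. Minimal: {C}⁺ = {C}; {B}⁺ = {B} — none reach the full schema.

D, BC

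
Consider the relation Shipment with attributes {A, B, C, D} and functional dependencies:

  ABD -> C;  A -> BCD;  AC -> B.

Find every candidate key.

{A}

Attribute A never appears on the right-hand side of any dependency, so A must belong to every candidate key.
{A}⁺ = {A, B, C, D}, which is all of the schema, so {A} is the only candidate key.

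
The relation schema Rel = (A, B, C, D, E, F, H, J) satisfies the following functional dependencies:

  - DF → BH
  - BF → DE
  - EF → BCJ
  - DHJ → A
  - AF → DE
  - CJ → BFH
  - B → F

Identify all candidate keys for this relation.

{B}, {A, F}, {C, J}, {D, F}, {E, F}

{B}⁺: B→F adds F; BF→DE adds D, E; EF→BCJ adds C, J; CJ→BFH adds H; DHJ→A adds A → {A, B, C, D, E, F, H, J}.
{A, F}⁺: AF→DE adds D, E; DF→BH adds B, H; EF→BCJ adds C, J → {A, B, C, D, E, F, H, J}. Minimal: {F}⁺ = {F}; {A}⁺ = {A} — none reach the full schema.
{C, J}⁺: CJ→BFH adds B, F, H; BF→DE adds D, E; DHJ→A adds A → {A, B, C, D, E, F, H, J}. Minimal: {J}⁺ = {J}; {C}⁺ = {C} — none reach the full schema.
{D, F}⁺: DF→BH adds B, H; BF→DE adds E; EF→BCJ adds C, J; DHJ→A adds A → {A, B, C, D, E, F, H, J}. Minimal: {F}⁺ = {F}; {D}⁺ = {D} — none reach the full schema.
{E, F}⁺: EF→BCJ adds B, C, J; CJ→BFH adds H; BF→DE adds D; DHJ→A adds A → {A, B, C, D, E, F, H, J}. Minimal: {F}⁺ = {F}; {E}⁺ = {E} — none reach the full schema.
Any other superkey contains one of these as a subset, so there are no further candidate keys.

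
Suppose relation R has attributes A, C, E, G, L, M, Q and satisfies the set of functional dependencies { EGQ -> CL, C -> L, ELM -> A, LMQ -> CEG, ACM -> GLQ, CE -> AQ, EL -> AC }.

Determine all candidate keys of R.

ACM, CEM, CMQ, ELM, LMQ, EGMQ

Attribute M never appears on the right-hand side of any dependency, so M must belong to every candidate key.
{M}⁺ = {M}, which is not all of the schema, so we must add further attributes.
{A, C, M}⁺: C→L adds L; ACM→GLQ adds G, Q; LMQ→CEG adds E → {A, C, E, G, L, M, Q}. Minimal: {C, M}⁺ = {C, L, M}; {A, M}⁺ = {A, M}; {A, C}⁺ = {A, C, L} — none reach the full schema.
{C, E, M}⁺: C→L adds L; ELM→A adds A; ACM→GLQ adds G, Q → {A, C, E, G, L, M, Q}. Minimal: {E, M}⁺ = {E, M}; {C, M}⁺ = {C, L, M}; {C, E}⁺ = {A, C, E, L, Q} — none reach the full schema.
{C, M, Q}⁺: C→L adds L; LMQ→CEG adds E, G; CE→AQ adds A → {A, C, E, G, L, M, Q}. Minimal: {M, Q}⁺ = {M, Q}; {C, Q}⁺ = {C, L, Q}; {C, M}⁺ = {C, L, M} — none reach the full schema.
{E, L, M}⁺: ELM→A adds A; EL→AC adds C; ACM→GLQ adds G, Q → {A, C, E, G, L, M, Q}. Minimal: {L, M}⁺ = {L, M}; {E, M}⁺ = {E, M}; {E, L}⁺ = {A, C, E, L, Q} — none reach the full schema.
{L, M, Q}⁺: LMQ→CEG adds C, E, G; CE→AQ adds A → {A, C, E, G, L, M, Q}. Minimal: {M, Q}⁺ = {M, Q}; {L, Q}⁺ = {L, Q}; {L, M}⁺ = {L, M} — none reach the full schema.
{E, G, M, Q}⁺: EGQ→CL adds C, L; ELM→A adds A → {A, C, E, G, L, M, Q}. Minimal: {G, M, Q}⁺ = {G, M, Q}; {E, M, Q}⁺ = {E, M, Q}; {E, G, Q}⁺ = {A, C, E, G, L, Q}; … — none reach the full schema.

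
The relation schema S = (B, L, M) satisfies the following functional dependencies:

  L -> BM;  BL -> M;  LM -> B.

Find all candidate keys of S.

L

{L}⁺: L→BM adds B, M → {B, L, M}.
No other minimal superkey exists.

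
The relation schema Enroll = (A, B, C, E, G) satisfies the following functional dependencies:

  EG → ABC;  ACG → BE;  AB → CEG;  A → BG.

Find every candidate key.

{A}⁺: A→BG adds B, G; AB→CEG adds C, E → {A, B, C, E, G}.
{E, G}⁺: EG→ABC adds A, B, C → {A, B, C, E, G}.

{A}, {E, G}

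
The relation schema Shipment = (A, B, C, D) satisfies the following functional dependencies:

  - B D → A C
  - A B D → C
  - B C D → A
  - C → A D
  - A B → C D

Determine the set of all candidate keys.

{A, B}⁺: AB→CD adds C, D → {A, B, C, D}. Minimal: {B}⁺ = {B}; {A}⁺ = {A} — none reach the full schema.
{B, C}⁺: C→AD adds A, D → {A, B, C, D}. Minimal: {C}⁺ = {A, C, D}; {B}⁺ = {B} — none reach the full schema.
{B, D}⁺: BD→AC adds A, C → {A, B, C, D}. Minimal: {D}⁺ = {D}; {B}⁺ = {B} — none reach the full schema.
Any other superkey contains one of these as a subset, so there are no further candidate keys.

{A, B}, {B, C}, {B, D}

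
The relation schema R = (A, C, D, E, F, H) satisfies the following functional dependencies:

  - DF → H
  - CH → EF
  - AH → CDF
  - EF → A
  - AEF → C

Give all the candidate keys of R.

{A, H}⁺: AH→CDF adds C, D, F; CH→EF adds E → {A, C, D, E, F, H}. Minimal: {H}⁺ = {H}; {A}⁺ = {A} — none reach the full schema.
{C, H}⁺: CH→EF adds E, F; EF→A adds A; AH→CDF adds D → {A, C, D, E, F, H}. Minimal: {H}⁺ = {H}; {C}⁺ = {C} — none reach the full schema.
{A, D, F}⁺: DF→H adds H; AH→CDF adds C; CH→EF adds E → {A, C, D, E, F, H}. Minimal: {D, F}⁺ = {D, F, H}; {A, F}⁺ = {A, F}; {A, D}⁺ = {A, D} — none reach the full schema.
{C, D, F}⁺: DF→H adds H; CH→EF adds E; EF→A adds A → {A, C, D, E, F, H}. Minimal: {D, F}⁺ = {D, F, H}; {C, F}⁺ = {C, F}; {C, D}⁺ = {C, D} — none reach the full schema.
{D, E, F}⁺: DF→H adds H; EF→A adds A; AEF→C adds C → {A, C, D, E, F, H}. Minimal: {E, F}⁺ = {A, C, E, F}; {D, F}⁺ = {D, F, H}; {D, E}⁺ = {D, E} — none reach the full schema.
{E, F, H}⁺: EF→A adds A; AEF→C adds C; AH→CDF adds D → {A, C, D, E, F, H}. Minimal: {F, H}⁺ = {F, H}; {E, H}⁺ = {E, H}; {E, F}⁺ = {A, C, E, F} — none reach the full schema.

{A, H}; {C, H}; {A, D, F}; {C, D, F}; {D, E, F}; {E, F, H}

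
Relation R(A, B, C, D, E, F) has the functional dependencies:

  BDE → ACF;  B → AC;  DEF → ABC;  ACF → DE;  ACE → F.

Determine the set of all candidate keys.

{B, E}⁺: B→AC adds A, C; ACE→F adds F; ACF→DE adds D → {A, B, C, D, E, F}. Minimal: {E}⁺ = {E}; {B}⁺ = {A, B, C} — none reach the full schema.
{B, F}⁺: B→AC adds A, C; ACF→DE adds D, E → {A, B, C, D, E, F}. Minimal: {F}⁺ = {F}; {B}⁺ = {A, B, C} — none reach the full schema.
{A, C, E}⁺: ACE→F adds F; ACF→DE adds D; DEF→ABC adds B → {A, B, C, D, E, F}. Minimal: {C, E}⁺ = {C, E}; {A, E}⁺ = {A, E}; {A, C}⁺ = {A, C} — none reach the full schema.
{A, C, F}⁺: ACF→DE adds D, E; DEF→ABC adds B → {A, B, C, D, E, F}. Minimal: {C, F}⁺ = {C, F}; {A, F}⁺ = {A, F}; {A, C}⁺ = {A, C} — none reach the full schema.
{D, E, F}⁺: DEF→ABC adds A, B, C → {A, B, C, D, E, F}. Minimal: {E, F}⁺ = {E, F}; {D, F}⁺ = {D, F}; {D, E}⁺ = {D, E} — none reach the full schema.
Any other superkey contains one of these as a subset, so there are no further candidate keys.

{B, E}, {B, F}, {A, C, E}, {A, C, F}, {D, E, F}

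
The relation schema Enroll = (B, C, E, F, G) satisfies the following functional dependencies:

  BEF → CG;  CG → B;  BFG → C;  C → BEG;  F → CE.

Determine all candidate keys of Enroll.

Attribute F never appears on the right-hand side of any dependency, so F must belong to every candidate key.
{F}⁺ = {B, C, E, F, G}, which is all of the schema, so {F} is the only candidate key.

{F}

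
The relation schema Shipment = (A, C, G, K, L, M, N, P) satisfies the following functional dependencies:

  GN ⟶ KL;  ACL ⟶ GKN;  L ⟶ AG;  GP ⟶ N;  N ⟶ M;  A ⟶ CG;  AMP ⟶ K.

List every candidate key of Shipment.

Attribute P never appears on the right-hand side of any dependency, so P must belong to every candidate key.
{P}⁺ = {P}, which is not all of the schema, so we must add further attributes.
{A, P}⁺: A→CG adds C, G; GP→N adds N; N→M adds M; AMP→K adds K; GN→KL adds L → {A, C, G, K, L, M, N, P}. Minimal: {P}⁺ = {P}; {A}⁺ = {A, C, G} — none reach the full schema.
{G, P}⁺: GP→N adds N; N→M adds M; GN→KL adds K, L; L→AG adds A; A→CG adds C → {A, C, G, K, L, M, N, P}. Minimal: {P}⁺ = {P}; {G}⁺ = {G} — none reach the full schema.
{L, P}⁺: L→AG adds A, G; GP→N adds N; N→M adds M; A→CG adds C; AMP→K adds K → {A, C, G, K, L, M, N, P}. Minimal: {P}⁺ = {P}; {L}⁺ = {A, C, G, K, L, M, N} — none reach the full schema.

(A, P), (G, P), (L, P)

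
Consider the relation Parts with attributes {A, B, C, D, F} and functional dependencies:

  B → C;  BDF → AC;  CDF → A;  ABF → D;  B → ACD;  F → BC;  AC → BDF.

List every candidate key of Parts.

{B}; {F}; {A, C}

{B}⁺: B→C adds C; B→ACD adds A, D; AC→BDF adds F → {A, B, C, D, F}.
{F}⁺: F→BC adds B, C; B→ACD adds A, D → {A, B, C, D, F}.
{A, C}⁺: AC→BDF adds B, D, F → {A, B, C, D, F}. Minimal: {C}⁺ = {C}; {A}⁺ = {A} — none reach the full schema.
Any other superkey contains one of these as a subset, so there are no further candidate keys.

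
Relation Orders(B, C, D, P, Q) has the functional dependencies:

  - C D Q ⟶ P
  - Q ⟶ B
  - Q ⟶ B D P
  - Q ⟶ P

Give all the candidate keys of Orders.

(C, Q)

Attributes C, Q never appear on any right-hand side, so every candidate key must contain {C, Q}.
{C, Q}⁺ = {B, C, D, P, Q}, which is all of the schema, so {C, Q} is the only candidate key.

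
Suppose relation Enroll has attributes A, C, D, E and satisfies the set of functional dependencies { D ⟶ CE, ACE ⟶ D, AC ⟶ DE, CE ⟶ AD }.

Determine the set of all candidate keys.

{D}⁺: D→CE adds C, E; CE→AD adds A → {A, C, D, E}.
{A, C}⁺: AC→DE adds D, E → {A, C, D, E}. Minimal: {C}⁺ = {C}; {A}⁺ = {A} — none reach the full schema.
{C, E}⁺: CE→AD adds A, D → {A, C, D, E}. Minimal: {E}⁺ = {E}; {C}⁺ = {C} — none reach the full schema.

{D}, {A, C}, {C, E}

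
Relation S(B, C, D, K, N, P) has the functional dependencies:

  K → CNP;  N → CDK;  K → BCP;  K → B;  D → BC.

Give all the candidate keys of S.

{K}⁺: K→CNP adds C, N, P; N→CDK adds D; K→BCP adds B → {B, C, D, K, N, P}.
{N}⁺: N→CDK adds C, D, K; K→BCP adds B, P → {B, C, D, K, N, P}.
Any other superkey contains one of these as a subset, so there are no further candidate keys.

{K}, {N}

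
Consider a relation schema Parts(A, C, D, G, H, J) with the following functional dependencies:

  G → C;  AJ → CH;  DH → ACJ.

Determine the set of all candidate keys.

Attributes D, G never appear on any right-hand side, so every candidate key must contain {D, G}.
{D, G}⁺ = {C, D, G}, which is not all of the schema, so we must add further attributes.
{D, G, H}⁺: G→C adds C; DH→ACJ adds A, J → {A, C, D, G, H, J}.
{A, D, G, J}⁺: G→C adds C; AJ→CH adds H → {A, C, D, G, H, J}.
Any other superkey contains one of these as a subset, so there are no further candidate keys.

{D, G, H}, {A, D, G, J}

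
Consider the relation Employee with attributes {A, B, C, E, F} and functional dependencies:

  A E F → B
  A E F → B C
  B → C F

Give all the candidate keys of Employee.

(A, B, E), (A, E, F)

Attributes A, E never appear on any right-hand side, so every candidate key must contain {A, E}.
{A, E}⁺ = {A, E}, which is not all of the schema, so we must add further attributes.
{A, B, E}⁺: B→CF adds C, F → {A, B, C, E, F}. Minimal: {B, E}⁺ = {B, C, E, F}; {A, E}⁺ = {A, E}; {A, B}⁺ = {A, B, C, F} — none reach the full schema.
{A, E, F}⁺: AEF→B adds B; AEF→BC adds C → {A, B, C, E, F}. Minimal: {E, F}⁺ = {E, F}; {A, F}⁺ = {A, F}; {A, E}⁺ = {A, E} — none reach the full schema.
Any other superkey contains one of these as a subset, so there are no further candidate keys.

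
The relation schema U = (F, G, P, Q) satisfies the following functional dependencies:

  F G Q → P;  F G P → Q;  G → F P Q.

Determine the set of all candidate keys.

(G)

Attribute G never appears on the right-hand side of any dependency, so G must belong to every candidate key.
{G}⁺ = {F, G, P, Q}, which is all of the schema, so {G} is the only candidate key.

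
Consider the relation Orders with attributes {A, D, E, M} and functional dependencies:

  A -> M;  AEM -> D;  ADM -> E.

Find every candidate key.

(A, D), (A, E)

Attribute A never appears on the right-hand side of any dependency, so A must belong to every candidate key.
{A}⁺ = {A, M}, which is not all of the schema, so we must add further attributes.
{A, D}⁺: A→M adds M; ADM→E adds E → {A, D, E, M}. Minimal: {D}⁺ = {D}; {A}⁺ = {A, M} — none reach the full schema.
{A, E}⁺: A→M adds M; AEM→D adds D → {A, D, E, M}. Minimal: {E}⁺ = {E}; {A}⁺ = {A, M} — none reach the full schema.
Any other superkey contains one of these as a subset, so there are no further candidate keys.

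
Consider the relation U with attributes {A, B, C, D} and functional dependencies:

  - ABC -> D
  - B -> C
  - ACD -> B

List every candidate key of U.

{A, B}; {A, C, D}

Attribute A never appears on the right-hand side of any dependency, so A must belong to every candidate key.
{A}⁺ = {A}, which is not all of the schema, so we must add further attributes.
{A, B}⁺: B→C adds C; ABC→D adds D → {A, B, C, D}. Minimal: {B}⁺ = {B, C}; {A}⁺ = {A} — none reach the full schema.
{A, C, D}⁺: ACD→B adds B → {A, B, C, D}. Minimal: {C, D}⁺ = {C, D}; {A, D}⁺ = {A, D}; {A, C}⁺ = {A, C} — none reach the full schema.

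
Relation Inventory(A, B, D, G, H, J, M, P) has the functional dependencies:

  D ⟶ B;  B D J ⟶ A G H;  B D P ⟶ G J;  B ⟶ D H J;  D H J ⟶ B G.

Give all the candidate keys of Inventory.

(B, M, P); (D, M, P)

Attributes M, P never appear on any right-hand side, so every candidate key must contain {M, P}.
{M, P}⁺ = {M, P}, which is not all of the schema, so we must add further attributes.
{B, M, P}⁺: B→DHJ adds D, H, J; DHJ→BG adds G; BDJ→AGH adds A → {A, B, D, G, H, J, M, P}.
{D, M, P}⁺: D→B adds B; BDP→GJ adds G, J; B→DHJ adds H; BDJ→AGH adds A → {A, B, D, G, H, J, M, P}.
Any other superkey contains one of these as a subset, so there are no further candidate keys.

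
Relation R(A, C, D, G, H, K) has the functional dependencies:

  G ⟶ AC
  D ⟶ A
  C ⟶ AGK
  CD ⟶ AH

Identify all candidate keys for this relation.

{C, D}; {D, G}

{C, D}⁺: D→A adds A; C→AGK adds G, K; CD→AH adds H → {A, C, D, G, H, K}.
{D, G}⁺: G→AC adds A, C; C→AGK adds K; CD→AH adds H → {A, C, D, G, H, K}.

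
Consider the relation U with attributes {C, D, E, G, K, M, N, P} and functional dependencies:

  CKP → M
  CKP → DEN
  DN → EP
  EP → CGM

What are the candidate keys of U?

{C, K, P}, {D, K, N}, {E, K, P}

Attribute K never appears on the right-hand side of any dependency, so K must belong to every candidate key.
{K}⁺ = {K}, which is not all of the schema, so we must add further attributes.
{C, K, P}⁺: CKP→M adds M; CKP→DEN adds D, E, N; EP→CGM adds G → {C, D, E, G, K, M, N, P}.
{D, K, N}⁺: DN→EP adds E, P; EP→CGM adds C, G, M → {C, D, E, G, K, M, N, P}.
{E, K, P}⁺: EP→CGM adds C, G, M; CKP→DEN adds D, N → {C, D, E, G, K, M, N, P}.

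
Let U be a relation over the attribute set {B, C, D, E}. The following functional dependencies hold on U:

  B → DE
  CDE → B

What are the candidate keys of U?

BC, CDE

Attribute C never appears on the right-hand side of any dependency, so C must belong to every candidate key.
{C}⁺ = {C}, which is not all of the schema, so we must add further attributes.
{B, C}⁺: B→DE adds D, E → {B, C, D, E}.
{C, D, E}⁺: CDE→B adds B → {B, C, D, E}.
Any other superkey contains one of these as a subset, so there are no further candidate keys.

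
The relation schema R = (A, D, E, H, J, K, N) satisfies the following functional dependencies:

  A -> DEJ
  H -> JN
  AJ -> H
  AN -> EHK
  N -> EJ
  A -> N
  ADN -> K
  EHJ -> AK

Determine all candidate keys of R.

(A), (H)

{A}⁺: A→DEJ adds D, E, J; AJ→H adds H; A→N adds N; ADN→K adds K → {A, D, E, H, J, K, N}.
{H}⁺: H→JN adds J, N; N→EJ adds E; EHJ→AK adds A, K; A→DEJ adds D → {A, D, E, H, J, K, N}.
Any other superkey contains one of these as a subset, so there are no further candidate keys.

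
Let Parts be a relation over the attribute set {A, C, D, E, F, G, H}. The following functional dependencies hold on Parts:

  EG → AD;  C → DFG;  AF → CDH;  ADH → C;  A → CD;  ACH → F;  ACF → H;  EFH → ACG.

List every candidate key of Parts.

AE, CE, EG, EFH

Attribute E never appears on the right-hand side of any dependency, so E must belong to every candidate key.
{E}⁺ = {E}, which is not all of the schema, so we must add further attributes.
{A, E}⁺: A→CD adds C, D; C→DFG adds F, G; AF→CDH adds H → {A, C, D, E, F, G, H}. Minimal: {E}⁺ = {E}; {A}⁺ = {A, C, D, F, G, H} — none reach the full schema.
{C, E}⁺: C→DFG adds D, F, G; EG→AD adds A; AF→CDH adds H → {A, C, D, E, F, G, H}. Minimal: {E}⁺ = {E}; {C}⁺ = {C, D, F, G} — none reach the full schema.
{E, G}⁺: EG→AD adds A, D; A→CD adds C; C→DFG adds F; AF→CDH adds H → {A, C, D, E, F, G, H}. Minimal: {G}⁺ = {G}; {E}⁺ = {E} — none reach the full schema.
{E, F, H}⁺: EFH→ACG adds A, C, G; EG→AD adds D → {A, C, D, E, F, G, H}. Minimal: {F, H}⁺ = {F, H}; {E, H}⁺ = {E, H}; {E, F}⁺ = {E, F} — none reach the full schema.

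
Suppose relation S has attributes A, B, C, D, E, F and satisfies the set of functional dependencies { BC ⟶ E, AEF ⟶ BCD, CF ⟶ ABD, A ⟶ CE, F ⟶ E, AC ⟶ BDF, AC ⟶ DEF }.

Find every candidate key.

{A}; {C, F}

{A}⁺: A→CE adds C, E; AC→BDF adds B, D, F → {A, B, C, D, E, F}.
{C, F}⁺: CF→ABD adds A, B, D; A→CE adds E → {A, B, C, D, E, F}. Minimal: {F}⁺ = {E, F}; {C}⁺ = {C} — none reach the full schema.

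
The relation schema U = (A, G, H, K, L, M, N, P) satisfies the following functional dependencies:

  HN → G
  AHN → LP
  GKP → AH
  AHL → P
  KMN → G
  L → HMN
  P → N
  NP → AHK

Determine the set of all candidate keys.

{P}, {A, L}, {A, H, N}

{P}⁺: P→N adds N; NP→AHK adds A, H, K; HN→G adds G; AHN→LP adds L; L→HMN adds M → {A, G, H, K, L, M, N, P}.
{A, L}⁺: L→HMN adds H, M, N; HN→G adds G; AHN→LP adds P; NP→AHK adds K → {A, G, H, K, L, M, N, P}. Minimal: {L}⁺ = {G, H, L, M, N}; {A}⁺ = {A} — none reach the full schema.
{A, H, N}⁺: HN→G adds G; AHN→LP adds L, P; L→HMN adds M; NP→AHK adds K → {A, G, H, K, L, M, N, P}. Minimal: {H, N}⁺ = {G, H, N}; {A, N}⁺ = {A, N}; {A, H}⁺ = {A, H} — none reach the full schema.
Any other superkey contains one of these as a subset, so there are no further candidate keys.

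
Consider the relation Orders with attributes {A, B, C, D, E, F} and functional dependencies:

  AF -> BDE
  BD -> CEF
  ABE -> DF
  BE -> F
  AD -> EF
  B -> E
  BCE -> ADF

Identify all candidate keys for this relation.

AB, AD, AF, BC, BD

{A, B}⁺: B→E adds E; ABE→DF adds D, F; BD→CEF adds C → {A, B, C, D, E, F}.
{A, D}⁺: AD→EF adds E, F; AF→BDE adds B; BD→CEF adds C → {A, B, C, D, E, F}.
{A, F}⁺: AF→BDE adds B, D, E; BD→CEF adds C → {A, B, C, D, E, F}.
{B, C}⁺: B→E adds E; BCE→ADF adds A, D, F → {A, B, C, D, E, F}.
{B, D}⁺: BD→CEF adds C, E, F; BCE→ADF adds A → {A, B, C, D, E, F}.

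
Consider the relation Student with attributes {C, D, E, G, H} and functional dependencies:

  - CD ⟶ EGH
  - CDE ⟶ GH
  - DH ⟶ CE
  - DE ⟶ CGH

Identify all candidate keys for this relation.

Attribute D never appears on the right-hand side of any dependency, so D must belong to every candidate key.
{D}⁺ = {D}, which is not all of the schema, so we must add further attributes.
{C, D}⁺: CD→EGH adds E, G, H → {C, D, E, G, H}.
{D, E}⁺: DE→CGH adds C, G, H → {C, D, E, G, H}.
{D, H}⁺: DH→CE adds C, E; DE→CGH adds G → {C, D, E, G, H}.
Any other superkey contains one of these as a subset, so there are no further candidate keys.

{C, D}, {D, E}, {D, H}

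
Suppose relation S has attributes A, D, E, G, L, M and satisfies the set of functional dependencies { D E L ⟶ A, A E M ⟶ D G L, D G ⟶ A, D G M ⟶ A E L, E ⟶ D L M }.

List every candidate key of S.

(E), (D, G, M)

{E}⁺: E→DLM adds D, L, M; DEL→A adds A; AEM→DGL adds G → {A, D, E, G, L, M}.
{D, G, M}⁺: DG→A adds A; DGM→AEL adds E, L → {A, D, E, G, L, M}. Minimal: {G, M}⁺ = {G, M}; {D, M}⁺ = {D, M}; {D, G}⁺ = {A, D, G} — none reach the full schema.
Any other superkey contains one of these as a subset, so there are no further candidate keys.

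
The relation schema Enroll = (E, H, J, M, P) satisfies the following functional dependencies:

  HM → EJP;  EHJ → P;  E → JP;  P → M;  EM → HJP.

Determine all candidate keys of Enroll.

{E}⁺: E→JP adds J, P; P→M adds M; EM→HJP adds H → {E, H, J, M, P}.
{H, M}⁺: HM→EJP adds E, J, P → {E, H, J, M, P}.
{H, P}⁺: P→M adds M; HM→EJP adds E, J → {E, H, J, M, P}.

{E}, {H, M}, {H, P}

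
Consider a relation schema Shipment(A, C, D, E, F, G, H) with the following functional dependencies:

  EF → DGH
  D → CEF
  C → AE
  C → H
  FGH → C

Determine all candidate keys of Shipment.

D, CF, EF, FGH

{D}⁺: D→CEF adds C, E, F; C→AE adds A; C→H adds H; EF→DGH adds G → {A, C, D, E, F, G, H}.
{C, F}⁺: C→AE adds A, E; C→H adds H; EF→DGH adds D, G → {A, C, D, E, F, G, H}. Minimal: {F}⁺ = {F}; {C}⁺ = {A, C, E, H} — none reach the full schema.
{E, F}⁺: EF→DGH adds D, G, H; D→CEF adds C; C→AE adds A → {A, C, D, E, F, G, H}. Minimal: {F}⁺ = {F}; {E}⁺ = {E} — none reach the full schema.
{F, G, H}⁺: FGH→C adds C; C→AE adds A, E; EF→DGH adds D → {A, C, D, E, F, G, H}. Minimal: {G, H}⁺ = {G, H}; {F, H}⁺ = {F, H}; {F, G}⁺ = {F, G} — none reach the full schema.
Any other superkey contains one of these as a subset, so there are no further candidate keys.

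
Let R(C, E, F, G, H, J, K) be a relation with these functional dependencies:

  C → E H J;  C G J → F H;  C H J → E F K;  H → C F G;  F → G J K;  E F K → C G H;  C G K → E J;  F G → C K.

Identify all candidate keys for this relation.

{C}⁺: C→EHJ adds E, H, J; CHJ→EFK adds F, K; H→CFG adds G → {C, E, F, G, H, J, K}.
{F}⁺: F→GJK adds G, J, K; FG→CK adds C; C→EHJ adds E, H → {C, E, F, G, H, J, K}.
{H}⁺: H→CFG adds C, F, G; F→GJK adds J, K; CGK→EJ adds E → {C, E, F, G, H, J, K}.

C, F, H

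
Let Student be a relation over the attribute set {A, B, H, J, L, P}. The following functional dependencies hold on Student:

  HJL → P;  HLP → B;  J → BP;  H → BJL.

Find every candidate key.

{A, H}

Attributes A, H never appear on any right-hand side, so every candidate key must contain {A, H}.
{A, H}⁺ = {A, B, H, J, L, P}, which is all of the schema, so {A, H} is the only candidate key.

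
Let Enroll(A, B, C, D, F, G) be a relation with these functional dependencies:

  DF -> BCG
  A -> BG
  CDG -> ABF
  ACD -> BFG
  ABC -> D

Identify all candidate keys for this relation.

{A, C}; {D, F}; {C, D, G}

{A, C}⁺: A→BG adds B, G; ABC→D adds D; CDG→ABF adds F → {A, B, C, D, F, G}. Minimal: {C}⁺ = {C}; {A}⁺ = {A, B, G} — none reach the full schema.
{D, F}⁺: DF→BCG adds B, C, G; CDG→ABF adds A → {A, B, C, D, F, G}. Minimal: {F}⁺ = {F}; {D}⁺ = {D} — none reach the full schema.
{C, D, G}⁺: CDG→ABF adds A, B, F → {A, B, C, D, F, G}. Minimal: {D, G}⁺ = {D, G}; {C, G}⁺ = {C, G}; {C, D}⁺ = {C, D} — none reach the full schema.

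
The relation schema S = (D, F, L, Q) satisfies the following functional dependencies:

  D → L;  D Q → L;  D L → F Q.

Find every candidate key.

Attribute D never appears on the right-hand side of any dependency, so D must belong to every candidate key.
{D}⁺ = {D, F, L, Q}, which is all of the schema, so {D} is the only candidate key.

D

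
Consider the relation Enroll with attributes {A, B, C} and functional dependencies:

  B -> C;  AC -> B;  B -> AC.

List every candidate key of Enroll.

{B}⁺: B→C adds C; B→AC adds A → {A, B, C}.
{A, C}⁺: AC→B adds B → {A, B, C}. Minimal: {C}⁺ = {C}; {A}⁺ = {A} — none reach the full schema.

{B}, {A, C}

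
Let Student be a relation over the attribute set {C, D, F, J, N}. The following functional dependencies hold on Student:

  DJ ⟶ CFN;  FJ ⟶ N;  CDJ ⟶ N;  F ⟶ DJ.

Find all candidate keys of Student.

(F), (D, J)

{F}⁺: F→DJ adds D, J; DJ→CFN adds C, N → {C, D, F, J, N}.
{D, J}⁺: DJ→CFN adds C, F, N → {C, D, F, J, N}. Minimal: {J}⁺ = {J}; {D}⁺ = {D} — none reach the full schema.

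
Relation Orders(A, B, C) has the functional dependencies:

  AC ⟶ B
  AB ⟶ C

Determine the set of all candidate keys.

{A, B}, {A, C}

Attribute A never appears on the right-hand side of any dependency, so A must belong to every candidate key.
{A}⁺ = {A}, which is not all of the schema, so we must add further attributes.
{A, B}⁺: AB→C adds C → {A, B, C}. Minimal: {B}⁺ = {B}; {A}⁺ = {A} — none reach the full schema.
{A, C}⁺: AC→B adds B → {A, B, C}. Minimal: {C}⁺ = {C}; {A}⁺ = {A} — none reach the full schema.
Any other superkey contains one of these as a subset, so there are no further candidate keys.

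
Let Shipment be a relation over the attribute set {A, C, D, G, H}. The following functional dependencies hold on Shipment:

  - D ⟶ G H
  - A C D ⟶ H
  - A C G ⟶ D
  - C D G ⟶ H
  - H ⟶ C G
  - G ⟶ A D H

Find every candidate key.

{D}⁺: D→GH adds G, H; H→CG adds C; G→ADH adds A → {A, C, D, G, H}.
{G}⁺: G→ADH adds A, D, H; H→CG adds C → {A, C, D, G, H}.
{H}⁺: H→CG adds C, G; G→ADH adds A, D → {A, C, D, G, H}.

D; G; H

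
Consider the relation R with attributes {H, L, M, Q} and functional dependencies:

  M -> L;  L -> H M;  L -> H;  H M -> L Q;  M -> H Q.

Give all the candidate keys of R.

{L}⁺: L→HM adds H, M; HM→LQ adds Q → {H, L, M, Q}.
{M}⁺: M→L adds L; L→HM adds H; HM→LQ adds Q → {H, L, M, Q}.

{L}, {M}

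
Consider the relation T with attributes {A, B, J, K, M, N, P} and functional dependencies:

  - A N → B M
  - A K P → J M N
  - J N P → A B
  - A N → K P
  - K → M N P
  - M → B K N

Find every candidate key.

AK, AM, AN, JK, JM, JNP

{A, K}⁺: K→MNP adds M, N, P; M→BKN adds B; AKP→JMN adds J → {A, B, J, K, M, N, P}. Minimal: {K}⁺ = {B, K, M, N, P}; {A}⁺ = {A} — none reach the full schema.
{A, M}⁺: M→BKN adds B, K, N; AN→KP adds P; AKP→JMN adds J → {A, B, J, K, M, N, P}. Minimal: {M}⁺ = {B, K, M, N, P}; {A}⁺ = {A} — none reach the full schema.
{A, N}⁺: AN→BM adds B, M; AN→KP adds K, P; AKP→JMN adds J → {A, B, J, K, M, N, P}. Minimal: {N}⁺ = {N}; {A}⁺ = {A} — none reach the full schema.
{J, K}⁺: K→MNP adds M, N, P; M→BKN adds B; JNP→AB adds A → {A, B, J, K, M, N, P}. Minimal: {K}⁺ = {B, K, M, N, P}; {J}⁺ = {J} — none reach the full schema.
{J, M}⁺: M→BKN adds B, K, N; K→MNP adds P; JNP→AB adds A → {A, B, J, K, M, N, P}. Minimal: {M}⁺ = {B, K, M, N, P}; {J}⁺ = {J} — none reach the full schema.
{J, N, P}⁺: JNP→AB adds A, B; AN→KP adds K; K→MNP adds M → {A, B, J, K, M, N, P}. Minimal: {N, P}⁺ = {N, P}; {J, P}⁺ = {J, P}; {J, N}⁺ = {J, N} — none reach the full schema.
Any other superkey contains one of these as a subset, so there are no further candidate keys.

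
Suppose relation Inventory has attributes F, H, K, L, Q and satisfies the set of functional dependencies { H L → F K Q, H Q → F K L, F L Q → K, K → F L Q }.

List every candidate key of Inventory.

Attribute H never appears on the right-hand side of any dependency, so H must belong to every candidate key.
{H}⁺ = {H}, which is not all of the schema, so we must add further attributes.
{H, K}⁺: K→FLQ adds F, L, Q → {F, H, K, L, Q}. Minimal: {K}⁺ = {F, K, L, Q}; {H}⁺ = {H} — none reach the full schema.
{H, L}⁺: HL→FKQ adds F, K, Q → {F, H, K, L, Q}. Minimal: {L}⁺ = {L}; {H}⁺ = {H} — none reach the full schema.
{H, Q}⁺: HQ→FKL adds F, K, L → {F, H, K, L, Q}. Minimal: {Q}⁺ = {Q}; {H}⁺ = {H} — none reach the full schema.

(H, K), (H, L), (H, Q)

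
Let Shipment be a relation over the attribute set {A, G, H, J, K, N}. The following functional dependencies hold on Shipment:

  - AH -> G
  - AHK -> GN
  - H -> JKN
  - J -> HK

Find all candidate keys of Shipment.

(A, H); (A, J)

Attribute A never appears on the right-hand side of any dependency, so A must belong to every candidate key.
{A}⁺ = {A}, which is not all of the schema, so we must add further attributes.
{A, H}⁺: AH→G adds G; H→JKN adds J, K, N → {A, G, H, J, K, N}. Minimal: {H}⁺ = {H, J, K, N}; {A}⁺ = {A} — none reach the full schema.
{A, J}⁺: J→HK adds H, K; AH→G adds G; AHK→GN adds N → {A, G, H, J, K, N}. Minimal: {J}⁺ = {H, J, K, N}; {A}⁺ = {A} — none reach the full schema.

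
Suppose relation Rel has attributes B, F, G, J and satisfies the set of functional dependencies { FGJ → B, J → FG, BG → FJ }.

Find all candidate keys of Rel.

{J}⁺: J→FG adds F, G; FGJ→B adds B → {B, F, G, J}.
{B, G}⁺: BG→FJ adds F, J → {B, F, G, J}. Minimal: {G}⁺ = {G}; {B}⁺ = {B} — none reach the full schema.

J, BG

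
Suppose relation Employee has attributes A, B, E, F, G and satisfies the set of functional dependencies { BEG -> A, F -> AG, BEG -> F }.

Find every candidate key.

{B, E, F}, {B, E, G}

Attributes B, E never appear on any right-hand side, so every candidate key must contain {B, E}.
{B, E}⁺ = {B, E}, which is not all of the schema, so we must add further attributes.
{B, E, F}⁺: F→AG adds A, G → {A, B, E, F, G}.
{B, E, G}⁺: BEG→A adds A; BEG→F adds F → {A, B, E, F, G}.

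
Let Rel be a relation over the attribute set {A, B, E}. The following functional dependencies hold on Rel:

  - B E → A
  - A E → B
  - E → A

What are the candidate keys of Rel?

{E}⁺: E→A adds A; AE→B adds B → {A, B, E}.
No other minimal superkey exists.

{E}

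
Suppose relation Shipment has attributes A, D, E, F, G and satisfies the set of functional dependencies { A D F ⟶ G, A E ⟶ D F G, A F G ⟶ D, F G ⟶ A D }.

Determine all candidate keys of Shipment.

{A, E}⁺: AE→DFG adds D, F, G → {A, D, E, F, G}.
{E, F, G}⁺: FG→AD adds A, D → {A, D, E, F, G}.

AE, EFG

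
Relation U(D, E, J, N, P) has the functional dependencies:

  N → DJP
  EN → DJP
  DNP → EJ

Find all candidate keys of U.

(N)

Attribute N never appears on the right-hand side of any dependency, so N must belong to every candidate key.
{N}⁺ = {D, E, J, N, P}, which is all of the schema, so {N} is the only candidate key.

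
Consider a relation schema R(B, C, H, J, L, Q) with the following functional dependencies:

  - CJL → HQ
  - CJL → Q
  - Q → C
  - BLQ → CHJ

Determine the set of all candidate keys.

BLQ; BCJL

Attributes B, L never appear on any right-hand side, so every candidate key must contain {B, L}.
{B, L}⁺ = {B, L}, which is not all of the schema, so we must add further attributes.
{B, L, Q}⁺: Q→C adds C; BLQ→CHJ adds H, J → {B, C, H, J, L, Q}.
{B, C, J, L}⁺: CJL→HQ adds H, Q → {B, C, H, J, L, Q}.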